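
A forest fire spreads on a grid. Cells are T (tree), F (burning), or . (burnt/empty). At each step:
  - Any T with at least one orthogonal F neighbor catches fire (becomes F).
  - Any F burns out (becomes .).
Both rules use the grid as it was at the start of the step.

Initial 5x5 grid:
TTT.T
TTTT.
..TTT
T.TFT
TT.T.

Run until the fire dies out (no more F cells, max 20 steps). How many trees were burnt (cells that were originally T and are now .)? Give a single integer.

Step 1: +4 fires, +1 burnt (F count now 4)
Step 2: +3 fires, +4 burnt (F count now 3)
Step 3: +1 fires, +3 burnt (F count now 1)
Step 4: +2 fires, +1 burnt (F count now 2)
Step 5: +2 fires, +2 burnt (F count now 2)
Step 6: +1 fires, +2 burnt (F count now 1)
Step 7: +0 fires, +1 burnt (F count now 0)
Fire out after step 7
Initially T: 17, now '.': 21
Total burnt (originally-T cells now '.'): 13

Answer: 13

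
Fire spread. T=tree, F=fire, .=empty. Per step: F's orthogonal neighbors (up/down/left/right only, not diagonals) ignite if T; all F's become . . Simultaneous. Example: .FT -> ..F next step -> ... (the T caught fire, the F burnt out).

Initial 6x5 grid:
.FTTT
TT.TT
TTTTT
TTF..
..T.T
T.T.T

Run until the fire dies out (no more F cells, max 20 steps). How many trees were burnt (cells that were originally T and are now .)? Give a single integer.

Answer: 16

Derivation:
Step 1: +5 fires, +2 burnt (F count now 5)
Step 2: +6 fires, +5 burnt (F count now 6)
Step 3: +4 fires, +6 burnt (F count now 4)
Step 4: +1 fires, +4 burnt (F count now 1)
Step 5: +0 fires, +1 burnt (F count now 0)
Fire out after step 5
Initially T: 19, now '.': 27
Total burnt (originally-T cells now '.'): 16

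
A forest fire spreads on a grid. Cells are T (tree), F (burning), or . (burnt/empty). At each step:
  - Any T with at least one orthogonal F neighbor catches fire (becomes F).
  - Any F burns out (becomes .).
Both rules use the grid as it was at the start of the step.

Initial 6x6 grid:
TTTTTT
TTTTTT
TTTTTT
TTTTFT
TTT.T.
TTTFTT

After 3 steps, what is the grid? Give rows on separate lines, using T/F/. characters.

Step 1: 6 trees catch fire, 2 burn out
  TTTTTT
  TTTTTT
  TTTTFT
  TTTF.F
  TTT.F.
  TTF.FT
Step 2: 7 trees catch fire, 6 burn out
  TTTTTT
  TTTTFT
  TTTF.F
  TTF...
  TTF...
  TF...F
Step 3: 7 trees catch fire, 7 burn out
  TTTTFT
  TTTF.F
  TTF...
  TF....
  TF....
  F.....

TTTTFT
TTTF.F
TTF...
TF....
TF....
F.....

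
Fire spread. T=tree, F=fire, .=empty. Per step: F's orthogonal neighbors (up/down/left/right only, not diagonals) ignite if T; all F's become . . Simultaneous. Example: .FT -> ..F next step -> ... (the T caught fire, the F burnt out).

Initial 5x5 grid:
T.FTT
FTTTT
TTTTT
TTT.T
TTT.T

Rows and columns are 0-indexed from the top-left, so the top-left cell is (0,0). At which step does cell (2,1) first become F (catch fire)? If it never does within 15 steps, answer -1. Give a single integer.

Step 1: cell (2,1)='T' (+5 fires, +2 burnt)
Step 2: cell (2,1)='F' (+5 fires, +5 burnt)
  -> target ignites at step 2
Step 3: cell (2,1)='.' (+5 fires, +5 burnt)
Step 4: cell (2,1)='.' (+3 fires, +5 burnt)
Step 5: cell (2,1)='.' (+1 fires, +3 burnt)
Step 6: cell (2,1)='.' (+1 fires, +1 burnt)
Step 7: cell (2,1)='.' (+0 fires, +1 burnt)
  fire out at step 7

2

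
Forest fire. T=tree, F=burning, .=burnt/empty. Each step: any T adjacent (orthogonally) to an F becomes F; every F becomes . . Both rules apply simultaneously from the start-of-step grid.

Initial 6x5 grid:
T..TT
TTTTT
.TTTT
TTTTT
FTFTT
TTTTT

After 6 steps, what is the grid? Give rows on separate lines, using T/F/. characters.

Step 1: 6 trees catch fire, 2 burn out
  T..TT
  TTTTT
  .TTTT
  FTFTT
  .F.FT
  FTFTT
Step 2: 6 trees catch fire, 6 burn out
  T..TT
  TTTTT
  .TFTT
  .F.FT
  ....F
  .F.FT
Step 3: 5 trees catch fire, 6 burn out
  T..TT
  TTFTT
  .F.FT
  ....F
  .....
  ....F
Step 4: 3 trees catch fire, 5 burn out
  T..TT
  TF.FT
  ....F
  .....
  .....
  .....
Step 5: 3 trees catch fire, 3 burn out
  T..FT
  F...F
  .....
  .....
  .....
  .....
Step 6: 2 trees catch fire, 3 burn out
  F...F
  .....
  .....
  .....
  .....
  .....

F...F
.....
.....
.....
.....
.....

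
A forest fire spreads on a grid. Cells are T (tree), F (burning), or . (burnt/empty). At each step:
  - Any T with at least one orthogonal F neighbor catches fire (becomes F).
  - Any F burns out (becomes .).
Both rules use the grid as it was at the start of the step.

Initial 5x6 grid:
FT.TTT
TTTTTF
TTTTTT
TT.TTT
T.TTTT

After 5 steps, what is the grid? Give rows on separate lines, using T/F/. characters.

Step 1: 5 trees catch fire, 2 burn out
  .F.TTF
  FTTTF.
  TTTTTF
  TT.TTT
  T.TTTT
Step 2: 6 trees catch fire, 5 burn out
  ...TF.
  .FTF..
  FTTTF.
  TT.TTF
  T.TTTT
Step 3: 7 trees catch fire, 6 burn out
  ...F..
  ..F...
  .FTF..
  FT.TF.
  T.TTTF
Step 4: 5 trees catch fire, 7 burn out
  ......
  ......
  ..F...
  .F.F..
  F.TTF.
Step 5: 1 trees catch fire, 5 burn out
  ......
  ......
  ......
  ......
  ..TF..

......
......
......
......
..TF..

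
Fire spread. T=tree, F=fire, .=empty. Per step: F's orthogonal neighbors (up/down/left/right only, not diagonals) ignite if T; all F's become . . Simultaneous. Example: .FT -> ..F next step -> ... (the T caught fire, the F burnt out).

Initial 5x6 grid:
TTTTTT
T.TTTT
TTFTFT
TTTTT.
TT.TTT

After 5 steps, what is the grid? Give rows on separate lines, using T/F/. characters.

Step 1: 7 trees catch fire, 2 burn out
  TTTTTT
  T.FTFT
  TF.F.F
  TTFTF.
  TT.TTT
Step 2: 8 trees catch fire, 7 burn out
  TTFTFT
  T..F.F
  F.....
  TF.F..
  TT.TFT
Step 3: 8 trees catch fire, 8 burn out
  TF.F.F
  F.....
  ......
  F.....
  TF.F.F
Step 4: 2 trees catch fire, 8 burn out
  F.....
  ......
  ......
  ......
  F.....
Step 5: 0 trees catch fire, 2 burn out
  ......
  ......
  ......
  ......
  ......

......
......
......
......
......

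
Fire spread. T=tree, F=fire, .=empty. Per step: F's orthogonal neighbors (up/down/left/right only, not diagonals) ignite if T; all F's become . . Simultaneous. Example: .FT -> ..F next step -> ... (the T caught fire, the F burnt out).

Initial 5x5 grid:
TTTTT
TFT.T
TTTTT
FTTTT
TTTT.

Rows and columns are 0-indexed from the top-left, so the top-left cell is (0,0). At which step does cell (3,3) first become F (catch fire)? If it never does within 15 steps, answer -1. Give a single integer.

Step 1: cell (3,3)='T' (+7 fires, +2 burnt)
Step 2: cell (3,3)='T' (+5 fires, +7 burnt)
Step 3: cell (3,3)='F' (+4 fires, +5 burnt)
  -> target ignites at step 3
Step 4: cell (3,3)='.' (+4 fires, +4 burnt)
Step 5: cell (3,3)='.' (+1 fires, +4 burnt)
Step 6: cell (3,3)='.' (+0 fires, +1 burnt)
  fire out at step 6

3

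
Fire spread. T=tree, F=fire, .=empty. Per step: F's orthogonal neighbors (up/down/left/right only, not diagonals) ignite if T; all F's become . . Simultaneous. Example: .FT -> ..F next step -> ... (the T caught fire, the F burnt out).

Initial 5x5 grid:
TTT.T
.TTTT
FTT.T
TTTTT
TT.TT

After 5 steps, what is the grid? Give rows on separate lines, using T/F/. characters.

Step 1: 2 trees catch fire, 1 burn out
  TTT.T
  .TTTT
  .FT.T
  FTTTT
  TT.TT
Step 2: 4 trees catch fire, 2 burn out
  TTT.T
  .FTTT
  ..F.T
  .FTTT
  FT.TT
Step 3: 4 trees catch fire, 4 burn out
  TFT.T
  ..FTT
  ....T
  ..FTT
  .F.TT
Step 4: 4 trees catch fire, 4 burn out
  F.F.T
  ...FT
  ....T
  ...FT
  ...TT
Step 5: 3 trees catch fire, 4 burn out
  ....T
  ....F
  ....T
  ....F
  ...FT

....T
....F
....T
....F
...FT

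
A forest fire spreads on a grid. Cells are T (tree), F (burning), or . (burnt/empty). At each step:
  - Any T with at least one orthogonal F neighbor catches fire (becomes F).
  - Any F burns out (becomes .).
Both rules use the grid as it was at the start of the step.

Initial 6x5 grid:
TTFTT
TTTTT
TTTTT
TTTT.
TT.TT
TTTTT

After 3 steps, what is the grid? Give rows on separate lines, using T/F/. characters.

Step 1: 3 trees catch fire, 1 burn out
  TF.FT
  TTFTT
  TTTTT
  TTTT.
  TT.TT
  TTTTT
Step 2: 5 trees catch fire, 3 burn out
  F...F
  TF.FT
  TTFTT
  TTTT.
  TT.TT
  TTTTT
Step 3: 5 trees catch fire, 5 burn out
  .....
  F...F
  TF.FT
  TTFT.
  TT.TT
  TTTTT

.....
F...F
TF.FT
TTFT.
TT.TT
TTTTT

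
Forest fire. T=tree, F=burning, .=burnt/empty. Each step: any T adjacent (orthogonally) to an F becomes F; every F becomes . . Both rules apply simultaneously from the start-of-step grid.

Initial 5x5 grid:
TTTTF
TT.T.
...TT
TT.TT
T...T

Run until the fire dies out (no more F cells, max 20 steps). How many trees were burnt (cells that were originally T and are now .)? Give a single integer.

Step 1: +1 fires, +1 burnt (F count now 1)
Step 2: +2 fires, +1 burnt (F count now 2)
Step 3: +2 fires, +2 burnt (F count now 2)
Step 4: +4 fires, +2 burnt (F count now 4)
Step 5: +2 fires, +4 burnt (F count now 2)
Step 6: +1 fires, +2 burnt (F count now 1)
Step 7: +0 fires, +1 burnt (F count now 0)
Fire out after step 7
Initially T: 15, now '.': 22
Total burnt (originally-T cells now '.'): 12

Answer: 12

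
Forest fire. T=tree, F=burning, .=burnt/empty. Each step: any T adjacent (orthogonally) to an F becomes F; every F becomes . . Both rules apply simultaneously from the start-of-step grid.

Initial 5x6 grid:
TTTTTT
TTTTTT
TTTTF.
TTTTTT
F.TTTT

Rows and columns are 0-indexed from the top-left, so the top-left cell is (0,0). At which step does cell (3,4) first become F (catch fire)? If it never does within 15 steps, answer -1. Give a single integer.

Step 1: cell (3,4)='F' (+4 fires, +2 burnt)
  -> target ignites at step 1
Step 2: cell (3,4)='.' (+9 fires, +4 burnt)
Step 3: cell (3,4)='.' (+8 fires, +9 burnt)
Step 4: cell (3,4)='.' (+4 fires, +8 burnt)
Step 5: cell (3,4)='.' (+1 fires, +4 burnt)
Step 6: cell (3,4)='.' (+0 fires, +1 burnt)
  fire out at step 6

1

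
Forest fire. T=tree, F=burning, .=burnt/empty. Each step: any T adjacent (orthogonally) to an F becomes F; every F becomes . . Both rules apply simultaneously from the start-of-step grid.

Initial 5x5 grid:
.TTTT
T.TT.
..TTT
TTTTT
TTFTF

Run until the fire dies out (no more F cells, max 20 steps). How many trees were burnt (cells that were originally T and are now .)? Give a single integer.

Step 1: +4 fires, +2 burnt (F count now 4)
Step 2: +5 fires, +4 burnt (F count now 5)
Step 3: +3 fires, +5 burnt (F count now 3)
Step 4: +2 fires, +3 burnt (F count now 2)
Step 5: +2 fires, +2 burnt (F count now 2)
Step 6: +1 fires, +2 burnt (F count now 1)
Step 7: +0 fires, +1 burnt (F count now 0)
Fire out after step 7
Initially T: 18, now '.': 24
Total burnt (originally-T cells now '.'): 17

Answer: 17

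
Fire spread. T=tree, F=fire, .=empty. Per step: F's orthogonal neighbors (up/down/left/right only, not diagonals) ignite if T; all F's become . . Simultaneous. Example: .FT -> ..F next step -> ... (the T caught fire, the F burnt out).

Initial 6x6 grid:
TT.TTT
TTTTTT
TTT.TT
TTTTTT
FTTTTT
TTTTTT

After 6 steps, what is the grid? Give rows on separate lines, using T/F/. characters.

Step 1: 3 trees catch fire, 1 burn out
  TT.TTT
  TTTTTT
  TTT.TT
  FTTTTT
  .FTTTT
  FTTTTT
Step 2: 4 trees catch fire, 3 burn out
  TT.TTT
  TTTTTT
  FTT.TT
  .FTTTT
  ..FTTT
  .FTTTT
Step 3: 5 trees catch fire, 4 burn out
  TT.TTT
  FTTTTT
  .FT.TT
  ..FTTT
  ...FTT
  ..FTTT
Step 4: 6 trees catch fire, 5 burn out
  FT.TTT
  .FTTTT
  ..F.TT
  ...FTT
  ....FT
  ...FTT
Step 5: 5 trees catch fire, 6 burn out
  .F.TTT
  ..FTTT
  ....TT
  ....FT
  .....F
  ....FT
Step 6: 4 trees catch fire, 5 burn out
  ...TTT
  ...FTT
  ....FT
  .....F
  ......
  .....F

...TTT
...FTT
....FT
.....F
......
.....F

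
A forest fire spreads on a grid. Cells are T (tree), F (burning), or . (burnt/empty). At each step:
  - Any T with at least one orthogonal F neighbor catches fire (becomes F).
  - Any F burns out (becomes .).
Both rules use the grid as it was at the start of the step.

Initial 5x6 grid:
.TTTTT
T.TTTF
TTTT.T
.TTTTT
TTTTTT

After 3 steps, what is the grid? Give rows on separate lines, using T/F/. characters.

Step 1: 3 trees catch fire, 1 burn out
  .TTTTF
  T.TTF.
  TTTT.F
  .TTTTT
  TTTTTT
Step 2: 3 trees catch fire, 3 burn out
  .TTTF.
  T.TF..
  TTTT..
  .TTTTF
  TTTTTT
Step 3: 5 trees catch fire, 3 burn out
  .TTF..
  T.F...
  TTTF..
  .TTTF.
  TTTTTF

.TTF..
T.F...
TTTF..
.TTTF.
TTTTTF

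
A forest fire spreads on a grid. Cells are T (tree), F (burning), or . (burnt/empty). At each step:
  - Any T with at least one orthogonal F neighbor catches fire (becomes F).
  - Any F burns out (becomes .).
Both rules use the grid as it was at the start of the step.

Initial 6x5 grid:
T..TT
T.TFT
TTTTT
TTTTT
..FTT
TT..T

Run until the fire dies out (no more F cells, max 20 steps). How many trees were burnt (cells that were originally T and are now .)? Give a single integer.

Answer: 19

Derivation:
Step 1: +6 fires, +2 burnt (F count now 6)
Step 2: +6 fires, +6 burnt (F count now 6)
Step 3: +4 fires, +6 burnt (F count now 4)
Step 4: +1 fires, +4 burnt (F count now 1)
Step 5: +1 fires, +1 burnt (F count now 1)
Step 6: +1 fires, +1 burnt (F count now 1)
Step 7: +0 fires, +1 burnt (F count now 0)
Fire out after step 7
Initially T: 21, now '.': 28
Total burnt (originally-T cells now '.'): 19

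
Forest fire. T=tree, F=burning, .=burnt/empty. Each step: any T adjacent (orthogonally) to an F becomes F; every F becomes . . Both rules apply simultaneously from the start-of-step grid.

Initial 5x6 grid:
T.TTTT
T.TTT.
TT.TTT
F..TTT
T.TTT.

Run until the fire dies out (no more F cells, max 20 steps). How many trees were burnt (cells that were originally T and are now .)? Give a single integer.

Step 1: +2 fires, +1 burnt (F count now 2)
Step 2: +2 fires, +2 burnt (F count now 2)
Step 3: +1 fires, +2 burnt (F count now 1)
Step 4: +0 fires, +1 burnt (F count now 0)
Fire out after step 4
Initially T: 21, now '.': 14
Total burnt (originally-T cells now '.'): 5

Answer: 5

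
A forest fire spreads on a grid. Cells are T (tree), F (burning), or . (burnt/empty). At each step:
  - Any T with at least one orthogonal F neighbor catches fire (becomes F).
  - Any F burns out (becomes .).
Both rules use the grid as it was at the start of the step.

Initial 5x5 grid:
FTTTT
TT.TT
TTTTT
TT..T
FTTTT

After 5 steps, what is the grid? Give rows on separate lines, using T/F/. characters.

Step 1: 4 trees catch fire, 2 burn out
  .FTTT
  FT.TT
  TTTTT
  FT..T
  .FTTT
Step 2: 5 trees catch fire, 4 burn out
  ..FTT
  .F.TT
  FTTTT
  .F..T
  ..FTT
Step 3: 3 trees catch fire, 5 burn out
  ...FT
  ...TT
  .FTTT
  ....T
  ...FT
Step 4: 4 trees catch fire, 3 burn out
  ....F
  ...FT
  ..FTT
  ....T
  ....F
Step 5: 3 trees catch fire, 4 burn out
  .....
  ....F
  ...FT
  ....F
  .....

.....
....F
...FT
....F
.....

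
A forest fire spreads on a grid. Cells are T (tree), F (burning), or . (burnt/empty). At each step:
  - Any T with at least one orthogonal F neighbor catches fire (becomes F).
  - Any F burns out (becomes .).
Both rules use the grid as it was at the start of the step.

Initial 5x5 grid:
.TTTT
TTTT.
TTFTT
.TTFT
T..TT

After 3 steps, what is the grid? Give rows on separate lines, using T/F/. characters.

Step 1: 6 trees catch fire, 2 burn out
  .TTTT
  TTFT.
  TF.FT
  .TF.F
  T..FT
Step 2: 7 trees catch fire, 6 burn out
  .TFTT
  TF.F.
  F...F
  .F...
  T...F
Step 3: 3 trees catch fire, 7 burn out
  .F.FT
  F....
  .....
  .....
  T....

.F.FT
F....
.....
.....
T....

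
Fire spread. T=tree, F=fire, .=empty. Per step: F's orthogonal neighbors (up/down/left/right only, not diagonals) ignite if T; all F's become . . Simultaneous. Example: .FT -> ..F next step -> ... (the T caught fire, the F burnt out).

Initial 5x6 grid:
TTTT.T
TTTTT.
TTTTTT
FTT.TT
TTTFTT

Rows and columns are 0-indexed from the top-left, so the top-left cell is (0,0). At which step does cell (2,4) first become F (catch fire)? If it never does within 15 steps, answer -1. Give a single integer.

Step 1: cell (2,4)='T' (+5 fires, +2 burnt)
Step 2: cell (2,4)='T' (+6 fires, +5 burnt)
Step 3: cell (2,4)='F' (+5 fires, +6 burnt)
  -> target ignites at step 3
Step 4: cell (2,4)='.' (+5 fires, +5 burnt)
Step 5: cell (2,4)='.' (+2 fires, +5 burnt)
Step 6: cell (2,4)='.' (+1 fires, +2 burnt)
Step 7: cell (2,4)='.' (+0 fires, +1 burnt)
  fire out at step 7

3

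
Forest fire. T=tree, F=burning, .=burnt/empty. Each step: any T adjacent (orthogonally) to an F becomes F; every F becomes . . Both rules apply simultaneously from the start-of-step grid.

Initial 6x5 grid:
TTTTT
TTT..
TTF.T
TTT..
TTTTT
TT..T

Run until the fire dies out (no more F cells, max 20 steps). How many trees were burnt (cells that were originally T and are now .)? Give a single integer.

Step 1: +3 fires, +1 burnt (F count now 3)
Step 2: +5 fires, +3 burnt (F count now 5)
Step 3: +6 fires, +5 burnt (F count now 6)
Step 4: +5 fires, +6 burnt (F count now 5)
Step 5: +2 fires, +5 burnt (F count now 2)
Step 6: +0 fires, +2 burnt (F count now 0)
Fire out after step 6
Initially T: 22, now '.': 29
Total burnt (originally-T cells now '.'): 21

Answer: 21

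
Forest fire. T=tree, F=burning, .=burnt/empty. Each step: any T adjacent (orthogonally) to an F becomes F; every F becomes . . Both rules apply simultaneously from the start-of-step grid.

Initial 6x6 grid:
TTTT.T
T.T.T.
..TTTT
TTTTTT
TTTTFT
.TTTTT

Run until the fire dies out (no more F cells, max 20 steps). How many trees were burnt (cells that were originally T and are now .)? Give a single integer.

Answer: 27

Derivation:
Step 1: +4 fires, +1 burnt (F count now 4)
Step 2: +6 fires, +4 burnt (F count now 6)
Step 3: +6 fires, +6 burnt (F count now 6)
Step 4: +4 fires, +6 burnt (F count now 4)
Step 5: +2 fires, +4 burnt (F count now 2)
Step 6: +1 fires, +2 burnt (F count now 1)
Step 7: +2 fires, +1 burnt (F count now 2)
Step 8: +1 fires, +2 burnt (F count now 1)
Step 9: +1 fires, +1 burnt (F count now 1)
Step 10: +0 fires, +1 burnt (F count now 0)
Fire out after step 10
Initially T: 28, now '.': 35
Total burnt (originally-T cells now '.'): 27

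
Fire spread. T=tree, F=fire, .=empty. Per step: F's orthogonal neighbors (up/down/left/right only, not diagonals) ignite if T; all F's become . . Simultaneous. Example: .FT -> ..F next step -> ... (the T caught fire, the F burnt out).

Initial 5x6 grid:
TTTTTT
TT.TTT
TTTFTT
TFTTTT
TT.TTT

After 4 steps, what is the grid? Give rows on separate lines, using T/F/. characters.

Step 1: 8 trees catch fire, 2 burn out
  TTTTTT
  TT.FTT
  TFF.FT
  F.FFTT
  TF.TTT
Step 2: 8 trees catch fire, 8 burn out
  TTTFTT
  TF..FT
  F....F
  ....FT
  F..FTT
Step 3: 7 trees catch fire, 8 burn out
  TFF.FT
  F....F
  ......
  .....F
  ....FT
Step 4: 3 trees catch fire, 7 burn out
  F....F
  ......
  ......
  ......
  .....F

F....F
......
......
......
.....F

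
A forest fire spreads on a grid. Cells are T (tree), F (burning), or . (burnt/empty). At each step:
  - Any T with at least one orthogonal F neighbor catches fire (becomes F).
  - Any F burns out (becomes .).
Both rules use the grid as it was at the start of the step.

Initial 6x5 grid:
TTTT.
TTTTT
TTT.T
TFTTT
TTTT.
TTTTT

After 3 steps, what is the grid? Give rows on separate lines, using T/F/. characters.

Step 1: 4 trees catch fire, 1 burn out
  TTTT.
  TTTTT
  TFT.T
  F.FTT
  TFTT.
  TTTTT
Step 2: 7 trees catch fire, 4 burn out
  TTTT.
  TFTTT
  F.F.T
  ...FT
  F.FT.
  TFTTT
Step 3: 7 trees catch fire, 7 burn out
  TFTT.
  F.FTT
  ....T
  ....F
  ...F.
  F.FTT

TFTT.
F.FTT
....T
....F
...F.
F.FTT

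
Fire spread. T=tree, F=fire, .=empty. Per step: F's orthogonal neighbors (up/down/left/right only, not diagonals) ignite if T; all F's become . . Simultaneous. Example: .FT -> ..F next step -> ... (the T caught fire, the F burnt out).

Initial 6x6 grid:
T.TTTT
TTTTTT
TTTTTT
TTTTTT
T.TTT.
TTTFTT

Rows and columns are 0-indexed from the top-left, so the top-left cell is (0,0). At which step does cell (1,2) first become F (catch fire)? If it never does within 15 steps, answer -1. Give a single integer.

Step 1: cell (1,2)='T' (+3 fires, +1 burnt)
Step 2: cell (1,2)='T' (+5 fires, +3 burnt)
Step 3: cell (1,2)='T' (+4 fires, +5 burnt)
Step 4: cell (1,2)='T' (+6 fires, +4 burnt)
Step 5: cell (1,2)='F' (+6 fires, +6 burnt)
  -> target ignites at step 5
Step 6: cell (1,2)='.' (+5 fires, +6 burnt)
Step 7: cell (1,2)='.' (+2 fires, +5 burnt)
Step 8: cell (1,2)='.' (+1 fires, +2 burnt)
Step 9: cell (1,2)='.' (+0 fires, +1 burnt)
  fire out at step 9

5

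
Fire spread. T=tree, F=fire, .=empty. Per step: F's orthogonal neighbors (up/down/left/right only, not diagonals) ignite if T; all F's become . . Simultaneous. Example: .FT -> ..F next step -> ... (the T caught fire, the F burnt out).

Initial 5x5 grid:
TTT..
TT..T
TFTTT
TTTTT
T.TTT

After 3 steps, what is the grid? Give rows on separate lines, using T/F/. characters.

Step 1: 4 trees catch fire, 1 burn out
  TTT..
  TF..T
  F.FTT
  TFTTT
  T.TTT
Step 2: 5 trees catch fire, 4 burn out
  TFT..
  F...T
  ...FT
  F.FTT
  T.TTT
Step 3: 6 trees catch fire, 5 burn out
  F.F..
  ....T
  ....F
  ...FT
  F.FTT

F.F..
....T
....F
...FT
F.FTT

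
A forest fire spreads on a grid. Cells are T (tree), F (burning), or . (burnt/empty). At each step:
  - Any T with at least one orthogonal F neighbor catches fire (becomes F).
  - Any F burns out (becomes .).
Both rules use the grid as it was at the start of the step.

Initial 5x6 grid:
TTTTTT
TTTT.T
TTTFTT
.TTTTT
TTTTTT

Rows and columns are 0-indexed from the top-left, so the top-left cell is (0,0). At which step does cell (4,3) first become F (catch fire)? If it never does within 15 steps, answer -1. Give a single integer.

Step 1: cell (4,3)='T' (+4 fires, +1 burnt)
Step 2: cell (4,3)='F' (+7 fires, +4 burnt)
  -> target ignites at step 2
Step 3: cell (4,3)='.' (+9 fires, +7 burnt)
Step 4: cell (4,3)='.' (+5 fires, +9 burnt)
Step 5: cell (4,3)='.' (+2 fires, +5 burnt)
Step 6: cell (4,3)='.' (+0 fires, +2 burnt)
  fire out at step 6

2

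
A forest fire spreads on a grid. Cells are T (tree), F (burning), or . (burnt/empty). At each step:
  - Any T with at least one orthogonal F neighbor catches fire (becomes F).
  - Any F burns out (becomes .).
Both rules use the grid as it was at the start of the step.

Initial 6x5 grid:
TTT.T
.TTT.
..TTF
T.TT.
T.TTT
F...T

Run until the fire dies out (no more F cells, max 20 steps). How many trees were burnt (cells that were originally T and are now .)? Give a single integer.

Answer: 16

Derivation:
Step 1: +2 fires, +2 burnt (F count now 2)
Step 2: +4 fires, +2 burnt (F count now 4)
Step 3: +3 fires, +4 burnt (F count now 3)
Step 4: +4 fires, +3 burnt (F count now 4)
Step 5: +2 fires, +4 burnt (F count now 2)
Step 6: +1 fires, +2 burnt (F count now 1)
Step 7: +0 fires, +1 burnt (F count now 0)
Fire out after step 7
Initially T: 17, now '.': 29
Total burnt (originally-T cells now '.'): 16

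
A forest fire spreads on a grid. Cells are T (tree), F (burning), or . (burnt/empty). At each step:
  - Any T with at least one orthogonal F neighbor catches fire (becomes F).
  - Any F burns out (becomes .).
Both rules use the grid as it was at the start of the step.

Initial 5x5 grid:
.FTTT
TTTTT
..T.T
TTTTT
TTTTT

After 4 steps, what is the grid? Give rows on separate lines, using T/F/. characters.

Step 1: 2 trees catch fire, 1 burn out
  ..FTT
  TFTTT
  ..T.T
  TTTTT
  TTTTT
Step 2: 3 trees catch fire, 2 burn out
  ...FT
  F.FTT
  ..T.T
  TTTTT
  TTTTT
Step 3: 3 trees catch fire, 3 burn out
  ....F
  ...FT
  ..F.T
  TTTTT
  TTTTT
Step 4: 2 trees catch fire, 3 burn out
  .....
  ....F
  ....T
  TTFTT
  TTTTT

.....
....F
....T
TTFTT
TTTTT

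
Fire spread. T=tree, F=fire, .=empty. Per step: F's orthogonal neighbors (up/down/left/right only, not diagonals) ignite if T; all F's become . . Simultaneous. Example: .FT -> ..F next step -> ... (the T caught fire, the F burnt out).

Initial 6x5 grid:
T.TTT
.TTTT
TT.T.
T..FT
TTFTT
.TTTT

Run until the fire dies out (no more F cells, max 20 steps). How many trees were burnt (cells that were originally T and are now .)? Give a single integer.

Answer: 20

Derivation:
Step 1: +5 fires, +2 burnt (F count now 5)
Step 2: +5 fires, +5 burnt (F count now 5)
Step 3: +5 fires, +5 burnt (F count now 5)
Step 4: +4 fires, +5 burnt (F count now 4)
Step 5: +1 fires, +4 burnt (F count now 1)
Step 6: +0 fires, +1 burnt (F count now 0)
Fire out after step 6
Initially T: 21, now '.': 29
Total burnt (originally-T cells now '.'): 20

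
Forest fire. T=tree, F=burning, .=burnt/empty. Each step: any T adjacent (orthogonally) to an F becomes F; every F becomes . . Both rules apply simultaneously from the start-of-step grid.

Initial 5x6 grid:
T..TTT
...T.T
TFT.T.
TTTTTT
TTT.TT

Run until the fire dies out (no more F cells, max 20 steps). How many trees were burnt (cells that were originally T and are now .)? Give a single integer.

Step 1: +3 fires, +1 burnt (F count now 3)
Step 2: +3 fires, +3 burnt (F count now 3)
Step 3: +3 fires, +3 burnt (F count now 3)
Step 4: +1 fires, +3 burnt (F count now 1)
Step 5: +3 fires, +1 burnt (F count now 3)
Step 6: +1 fires, +3 burnt (F count now 1)
Step 7: +0 fires, +1 burnt (F count now 0)
Fire out after step 7
Initially T: 20, now '.': 24
Total burnt (originally-T cells now '.'): 14

Answer: 14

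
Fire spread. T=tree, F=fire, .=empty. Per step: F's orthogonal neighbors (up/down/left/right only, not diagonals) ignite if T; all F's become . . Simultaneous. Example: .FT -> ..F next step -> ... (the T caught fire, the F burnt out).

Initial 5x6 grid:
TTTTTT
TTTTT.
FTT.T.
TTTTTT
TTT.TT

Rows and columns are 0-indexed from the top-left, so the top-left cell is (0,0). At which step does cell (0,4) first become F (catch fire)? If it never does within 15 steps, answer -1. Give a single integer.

Step 1: cell (0,4)='T' (+3 fires, +1 burnt)
Step 2: cell (0,4)='T' (+5 fires, +3 burnt)
Step 3: cell (0,4)='T' (+4 fires, +5 burnt)
Step 4: cell (0,4)='T' (+4 fires, +4 burnt)
Step 5: cell (0,4)='T' (+3 fires, +4 burnt)
Step 6: cell (0,4)='F' (+4 fires, +3 burnt)
  -> target ignites at step 6
Step 7: cell (0,4)='.' (+2 fires, +4 burnt)
Step 8: cell (0,4)='.' (+0 fires, +2 burnt)
  fire out at step 8

6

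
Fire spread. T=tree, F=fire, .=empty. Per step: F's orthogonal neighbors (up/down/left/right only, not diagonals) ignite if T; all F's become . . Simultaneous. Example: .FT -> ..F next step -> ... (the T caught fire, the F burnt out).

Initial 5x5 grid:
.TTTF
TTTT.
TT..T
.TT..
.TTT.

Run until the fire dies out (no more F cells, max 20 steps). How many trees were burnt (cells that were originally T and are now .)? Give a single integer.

Answer: 14

Derivation:
Step 1: +1 fires, +1 burnt (F count now 1)
Step 2: +2 fires, +1 burnt (F count now 2)
Step 3: +2 fires, +2 burnt (F count now 2)
Step 4: +1 fires, +2 burnt (F count now 1)
Step 5: +2 fires, +1 burnt (F count now 2)
Step 6: +2 fires, +2 burnt (F count now 2)
Step 7: +2 fires, +2 burnt (F count now 2)
Step 8: +1 fires, +2 burnt (F count now 1)
Step 9: +1 fires, +1 burnt (F count now 1)
Step 10: +0 fires, +1 burnt (F count now 0)
Fire out after step 10
Initially T: 15, now '.': 24
Total burnt (originally-T cells now '.'): 14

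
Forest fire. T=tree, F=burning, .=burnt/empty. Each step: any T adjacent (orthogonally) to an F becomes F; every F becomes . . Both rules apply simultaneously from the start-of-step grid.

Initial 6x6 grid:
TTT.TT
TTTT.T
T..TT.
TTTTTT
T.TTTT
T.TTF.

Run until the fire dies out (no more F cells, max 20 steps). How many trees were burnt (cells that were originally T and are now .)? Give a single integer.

Answer: 24

Derivation:
Step 1: +2 fires, +1 burnt (F count now 2)
Step 2: +4 fires, +2 burnt (F count now 4)
Step 3: +4 fires, +4 burnt (F count now 4)
Step 4: +2 fires, +4 burnt (F count now 2)
Step 5: +2 fires, +2 burnt (F count now 2)
Step 6: +2 fires, +2 burnt (F count now 2)
Step 7: +4 fires, +2 burnt (F count now 4)
Step 8: +3 fires, +4 burnt (F count now 3)
Step 9: +1 fires, +3 burnt (F count now 1)
Step 10: +0 fires, +1 burnt (F count now 0)
Fire out after step 10
Initially T: 27, now '.': 33
Total burnt (originally-T cells now '.'): 24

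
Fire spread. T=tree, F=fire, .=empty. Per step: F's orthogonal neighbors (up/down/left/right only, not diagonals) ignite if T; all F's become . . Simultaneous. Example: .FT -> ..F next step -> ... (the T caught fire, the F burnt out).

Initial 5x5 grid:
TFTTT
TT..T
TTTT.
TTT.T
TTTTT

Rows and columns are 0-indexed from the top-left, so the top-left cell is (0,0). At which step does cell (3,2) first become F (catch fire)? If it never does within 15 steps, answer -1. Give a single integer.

Step 1: cell (3,2)='T' (+3 fires, +1 burnt)
Step 2: cell (3,2)='T' (+3 fires, +3 burnt)
Step 3: cell (3,2)='T' (+4 fires, +3 burnt)
Step 4: cell (3,2)='F' (+5 fires, +4 burnt)
  -> target ignites at step 4
Step 5: cell (3,2)='.' (+2 fires, +5 burnt)
Step 6: cell (3,2)='.' (+1 fires, +2 burnt)
Step 7: cell (3,2)='.' (+1 fires, +1 burnt)
Step 8: cell (3,2)='.' (+1 fires, +1 burnt)
Step 9: cell (3,2)='.' (+0 fires, +1 burnt)
  fire out at step 9

4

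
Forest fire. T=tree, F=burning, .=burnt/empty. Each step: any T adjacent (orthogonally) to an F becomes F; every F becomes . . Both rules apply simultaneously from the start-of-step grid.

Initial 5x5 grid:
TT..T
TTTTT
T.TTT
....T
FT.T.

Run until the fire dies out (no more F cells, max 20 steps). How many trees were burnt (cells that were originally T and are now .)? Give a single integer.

Step 1: +1 fires, +1 burnt (F count now 1)
Step 2: +0 fires, +1 burnt (F count now 0)
Fire out after step 2
Initially T: 15, now '.': 11
Total burnt (originally-T cells now '.'): 1

Answer: 1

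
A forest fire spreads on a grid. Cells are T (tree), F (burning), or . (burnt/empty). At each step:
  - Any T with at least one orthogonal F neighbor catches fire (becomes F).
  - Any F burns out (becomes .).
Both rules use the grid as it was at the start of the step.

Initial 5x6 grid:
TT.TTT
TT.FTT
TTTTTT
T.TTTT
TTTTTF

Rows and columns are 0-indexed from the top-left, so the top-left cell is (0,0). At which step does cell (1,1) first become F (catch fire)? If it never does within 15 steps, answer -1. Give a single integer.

Step 1: cell (1,1)='T' (+5 fires, +2 burnt)
Step 2: cell (1,1)='T' (+8 fires, +5 burnt)
Step 3: cell (1,1)='T' (+4 fires, +8 burnt)
Step 4: cell (1,1)='F' (+3 fires, +4 burnt)
  -> target ignites at step 4
Step 5: cell (1,1)='.' (+4 fires, +3 burnt)
Step 6: cell (1,1)='.' (+1 fires, +4 burnt)
Step 7: cell (1,1)='.' (+0 fires, +1 burnt)
  fire out at step 7

4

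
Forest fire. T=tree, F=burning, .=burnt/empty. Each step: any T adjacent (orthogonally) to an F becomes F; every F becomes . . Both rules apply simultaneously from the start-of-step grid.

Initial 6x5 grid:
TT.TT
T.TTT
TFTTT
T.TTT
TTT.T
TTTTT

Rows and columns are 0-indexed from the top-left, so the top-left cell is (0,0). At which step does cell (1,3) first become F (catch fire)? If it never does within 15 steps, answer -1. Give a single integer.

Step 1: cell (1,3)='T' (+2 fires, +1 burnt)
Step 2: cell (1,3)='T' (+5 fires, +2 burnt)
Step 3: cell (1,3)='F' (+6 fires, +5 burnt)
  -> target ignites at step 3
Step 4: cell (1,3)='.' (+7 fires, +6 burnt)
Step 5: cell (1,3)='.' (+4 fires, +7 burnt)
Step 6: cell (1,3)='.' (+1 fires, +4 burnt)
Step 7: cell (1,3)='.' (+0 fires, +1 burnt)
  fire out at step 7

3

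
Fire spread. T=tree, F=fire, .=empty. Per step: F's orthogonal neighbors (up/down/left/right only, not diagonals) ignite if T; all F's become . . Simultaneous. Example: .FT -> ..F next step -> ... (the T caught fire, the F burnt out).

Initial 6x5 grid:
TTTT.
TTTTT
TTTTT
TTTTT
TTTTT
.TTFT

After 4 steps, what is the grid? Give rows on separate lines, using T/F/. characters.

Step 1: 3 trees catch fire, 1 burn out
  TTTT.
  TTTTT
  TTTTT
  TTTTT
  TTTFT
  .TF.F
Step 2: 4 trees catch fire, 3 burn out
  TTTT.
  TTTTT
  TTTTT
  TTTFT
  TTF.F
  .F...
Step 3: 4 trees catch fire, 4 burn out
  TTTT.
  TTTTT
  TTTFT
  TTF.F
  TF...
  .....
Step 4: 5 trees catch fire, 4 burn out
  TTTT.
  TTTFT
  TTF.F
  TF...
  F....
  .....

TTTT.
TTTFT
TTF.F
TF...
F....
.....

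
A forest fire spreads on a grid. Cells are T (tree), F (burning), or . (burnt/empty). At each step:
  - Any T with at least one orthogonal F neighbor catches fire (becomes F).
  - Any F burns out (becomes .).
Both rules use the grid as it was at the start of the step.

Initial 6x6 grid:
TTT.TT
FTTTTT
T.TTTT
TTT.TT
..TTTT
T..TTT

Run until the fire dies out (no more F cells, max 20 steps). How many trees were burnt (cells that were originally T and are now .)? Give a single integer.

Answer: 27

Derivation:
Step 1: +3 fires, +1 burnt (F count now 3)
Step 2: +3 fires, +3 burnt (F count now 3)
Step 3: +4 fires, +3 burnt (F count now 4)
Step 4: +3 fires, +4 burnt (F count now 3)
Step 5: +4 fires, +3 burnt (F count now 4)
Step 6: +4 fires, +4 burnt (F count now 4)
Step 7: +3 fires, +4 burnt (F count now 3)
Step 8: +2 fires, +3 burnt (F count now 2)
Step 9: +1 fires, +2 burnt (F count now 1)
Step 10: +0 fires, +1 burnt (F count now 0)
Fire out after step 10
Initially T: 28, now '.': 35
Total burnt (originally-T cells now '.'): 27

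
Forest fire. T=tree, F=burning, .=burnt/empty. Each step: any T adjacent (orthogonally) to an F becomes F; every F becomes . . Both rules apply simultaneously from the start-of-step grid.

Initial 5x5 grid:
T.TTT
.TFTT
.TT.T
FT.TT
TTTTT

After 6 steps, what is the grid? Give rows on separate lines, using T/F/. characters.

Step 1: 6 trees catch fire, 2 burn out
  T.FTT
  .F.FT
  .TF.T
  .F.TT
  FTTTT
Step 2: 4 trees catch fire, 6 burn out
  T..FT
  ....F
  .F..T
  ...TT
  .FTTT
Step 3: 3 trees catch fire, 4 burn out
  T...F
  .....
  ....F
  ...TT
  ..FTT
Step 4: 2 trees catch fire, 3 burn out
  T....
  .....
  .....
  ...TF
  ...FT
Step 5: 2 trees catch fire, 2 burn out
  T....
  .....
  .....
  ...F.
  ....F
Step 6: 0 trees catch fire, 2 burn out
  T....
  .....
  .....
  .....
  .....

T....
.....
.....
.....
.....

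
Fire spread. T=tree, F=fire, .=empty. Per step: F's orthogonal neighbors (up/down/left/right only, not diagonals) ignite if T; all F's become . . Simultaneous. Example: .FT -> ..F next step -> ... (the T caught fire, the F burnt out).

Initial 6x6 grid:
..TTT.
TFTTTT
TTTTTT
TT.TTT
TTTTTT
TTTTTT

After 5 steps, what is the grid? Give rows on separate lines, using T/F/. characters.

Step 1: 3 trees catch fire, 1 burn out
  ..TTT.
  F.FTTT
  TFTTTT
  TT.TTT
  TTTTTT
  TTTTTT
Step 2: 5 trees catch fire, 3 burn out
  ..FTT.
  ...FTT
  F.FTTT
  TF.TTT
  TTTTTT
  TTTTTT
Step 3: 5 trees catch fire, 5 burn out
  ...FT.
  ....FT
  ...FTT
  F..TTT
  TFTTTT
  TTTTTT
Step 4: 7 trees catch fire, 5 burn out
  ....F.
  .....F
  ....FT
  ...FTT
  F.FTTT
  TFTTTT
Step 5: 5 trees catch fire, 7 burn out
  ......
  ......
  .....F
  ....FT
  ...FTT
  F.FTTT

......
......
.....F
....FT
...FTT
F.FTTT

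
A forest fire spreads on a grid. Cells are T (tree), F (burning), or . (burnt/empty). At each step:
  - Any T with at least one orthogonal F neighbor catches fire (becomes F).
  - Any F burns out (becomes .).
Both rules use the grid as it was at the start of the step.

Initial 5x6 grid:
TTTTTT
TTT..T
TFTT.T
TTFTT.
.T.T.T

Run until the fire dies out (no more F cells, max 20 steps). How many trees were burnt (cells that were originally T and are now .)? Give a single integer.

Answer: 20

Derivation:
Step 1: +5 fires, +2 burnt (F count now 5)
Step 2: +8 fires, +5 burnt (F count now 8)
Step 3: +2 fires, +8 burnt (F count now 2)
Step 4: +1 fires, +2 burnt (F count now 1)
Step 5: +1 fires, +1 burnt (F count now 1)
Step 6: +1 fires, +1 burnt (F count now 1)
Step 7: +1 fires, +1 burnt (F count now 1)
Step 8: +1 fires, +1 burnt (F count now 1)
Step 9: +0 fires, +1 burnt (F count now 0)
Fire out after step 9
Initially T: 21, now '.': 29
Total burnt (originally-T cells now '.'): 20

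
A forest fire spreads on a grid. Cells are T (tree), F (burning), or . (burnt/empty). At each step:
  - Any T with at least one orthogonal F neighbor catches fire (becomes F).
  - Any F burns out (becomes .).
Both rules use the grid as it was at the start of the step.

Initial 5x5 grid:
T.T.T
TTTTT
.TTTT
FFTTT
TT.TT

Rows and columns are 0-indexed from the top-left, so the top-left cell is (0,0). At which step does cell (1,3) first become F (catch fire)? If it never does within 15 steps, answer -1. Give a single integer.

Step 1: cell (1,3)='T' (+4 fires, +2 burnt)
Step 2: cell (1,3)='T' (+3 fires, +4 burnt)
Step 3: cell (1,3)='T' (+5 fires, +3 burnt)
Step 4: cell (1,3)='F' (+5 fires, +5 burnt)
  -> target ignites at step 4
Step 5: cell (1,3)='.' (+1 fires, +5 burnt)
Step 6: cell (1,3)='.' (+1 fires, +1 burnt)
Step 7: cell (1,3)='.' (+0 fires, +1 burnt)
  fire out at step 7

4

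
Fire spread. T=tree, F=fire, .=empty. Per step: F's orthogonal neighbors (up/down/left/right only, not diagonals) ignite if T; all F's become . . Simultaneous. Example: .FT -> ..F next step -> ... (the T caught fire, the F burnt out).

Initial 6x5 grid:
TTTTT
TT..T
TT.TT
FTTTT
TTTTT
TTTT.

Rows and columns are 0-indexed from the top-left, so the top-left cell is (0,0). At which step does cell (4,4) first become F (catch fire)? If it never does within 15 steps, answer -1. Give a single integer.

Step 1: cell (4,4)='T' (+3 fires, +1 burnt)
Step 2: cell (4,4)='T' (+5 fires, +3 burnt)
Step 3: cell (4,4)='T' (+5 fires, +5 burnt)
Step 4: cell (4,4)='T' (+5 fires, +5 burnt)
Step 5: cell (4,4)='F' (+4 fires, +5 burnt)
  -> target ignites at step 5
Step 6: cell (4,4)='.' (+2 fires, +4 burnt)
Step 7: cell (4,4)='.' (+1 fires, +2 burnt)
Step 8: cell (4,4)='.' (+0 fires, +1 burnt)
  fire out at step 8

5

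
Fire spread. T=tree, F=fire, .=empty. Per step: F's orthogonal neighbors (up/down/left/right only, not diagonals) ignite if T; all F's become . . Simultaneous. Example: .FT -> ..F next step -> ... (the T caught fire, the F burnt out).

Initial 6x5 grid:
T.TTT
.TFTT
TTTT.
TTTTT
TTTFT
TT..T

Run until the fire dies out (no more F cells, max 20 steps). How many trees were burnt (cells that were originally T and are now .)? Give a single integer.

Step 1: +7 fires, +2 burnt (F count now 7)
Step 2: +8 fires, +7 burnt (F count now 8)
Step 3: +5 fires, +8 burnt (F count now 5)
Step 4: +2 fires, +5 burnt (F count now 2)
Step 5: +0 fires, +2 burnt (F count now 0)
Fire out after step 5
Initially T: 23, now '.': 29
Total burnt (originally-T cells now '.'): 22

Answer: 22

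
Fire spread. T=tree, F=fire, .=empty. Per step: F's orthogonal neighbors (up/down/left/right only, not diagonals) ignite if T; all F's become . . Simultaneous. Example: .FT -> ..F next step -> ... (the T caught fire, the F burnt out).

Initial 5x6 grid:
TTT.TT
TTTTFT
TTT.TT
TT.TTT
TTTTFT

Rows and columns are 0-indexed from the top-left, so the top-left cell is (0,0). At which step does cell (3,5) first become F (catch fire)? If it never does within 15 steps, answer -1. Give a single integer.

Step 1: cell (3,5)='T' (+7 fires, +2 burnt)
Step 2: cell (3,5)='F' (+6 fires, +7 burnt)
  -> target ignites at step 2
Step 3: cell (3,5)='.' (+4 fires, +6 burnt)
Step 4: cell (3,5)='.' (+5 fires, +4 burnt)
Step 5: cell (3,5)='.' (+3 fires, +5 burnt)
Step 6: cell (3,5)='.' (+0 fires, +3 burnt)
  fire out at step 6

2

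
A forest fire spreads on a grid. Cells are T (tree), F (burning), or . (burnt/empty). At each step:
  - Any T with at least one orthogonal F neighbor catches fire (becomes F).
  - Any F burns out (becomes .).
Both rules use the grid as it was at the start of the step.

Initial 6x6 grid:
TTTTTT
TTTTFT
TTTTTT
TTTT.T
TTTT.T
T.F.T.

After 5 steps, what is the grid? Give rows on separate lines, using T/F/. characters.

Step 1: 5 trees catch fire, 2 burn out
  TTTTFT
  TTTF.F
  TTTTFT
  TTTT.T
  TTFT.T
  T...T.
Step 2: 8 trees catch fire, 5 burn out
  TTTF.F
  TTF...
  TTTF.F
  TTFT.T
  TF.F.T
  T...T.
Step 3: 7 trees catch fire, 8 burn out
  TTF...
  TF....
  TTF...
  TF.F.F
  F....T
  T...T.
Step 4: 6 trees catch fire, 7 burn out
  TF....
  F.....
  TF....
  F.....
  .....F
  F...T.
Step 5: 2 trees catch fire, 6 burn out
  F.....
  ......
  F.....
  ......
  ......
  ....T.

F.....
......
F.....
......
......
....T.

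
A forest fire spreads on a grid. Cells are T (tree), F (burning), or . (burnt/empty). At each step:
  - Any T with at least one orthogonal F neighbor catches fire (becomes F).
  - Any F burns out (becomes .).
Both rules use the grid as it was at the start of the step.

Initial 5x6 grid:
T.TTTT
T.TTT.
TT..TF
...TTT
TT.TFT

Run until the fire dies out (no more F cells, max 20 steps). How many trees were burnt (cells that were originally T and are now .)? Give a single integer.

Step 1: +5 fires, +2 burnt (F count now 5)
Step 2: +2 fires, +5 burnt (F count now 2)
Step 3: +2 fires, +2 burnt (F count now 2)
Step 4: +3 fires, +2 burnt (F count now 3)
Step 5: +1 fires, +3 burnt (F count now 1)
Step 6: +0 fires, +1 burnt (F count now 0)
Fire out after step 6
Initially T: 19, now '.': 24
Total burnt (originally-T cells now '.'): 13

Answer: 13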